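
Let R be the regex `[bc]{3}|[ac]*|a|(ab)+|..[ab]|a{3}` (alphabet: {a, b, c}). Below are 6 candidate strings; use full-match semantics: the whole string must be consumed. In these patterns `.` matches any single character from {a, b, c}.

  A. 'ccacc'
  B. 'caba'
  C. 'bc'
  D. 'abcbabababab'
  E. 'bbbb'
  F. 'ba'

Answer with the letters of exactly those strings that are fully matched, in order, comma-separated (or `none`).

A. 'ccacc' → match
B. 'caba' → no match
C. 'bc' → no match
D. 'abcbabababab' → no match
E. 'bbbb' → no match
F. 'ba' → no match

A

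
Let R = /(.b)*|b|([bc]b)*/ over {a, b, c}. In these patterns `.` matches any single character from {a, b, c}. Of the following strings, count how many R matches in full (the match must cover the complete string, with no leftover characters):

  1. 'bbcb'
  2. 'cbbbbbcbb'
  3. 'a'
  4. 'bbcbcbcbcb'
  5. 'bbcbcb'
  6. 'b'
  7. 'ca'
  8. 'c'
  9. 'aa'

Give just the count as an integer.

4

1 → match
2 → no match
3 → no match
4 → match
5 → match
6 → match
7 → no match
8 → no match
9 → no match
Total matched: 4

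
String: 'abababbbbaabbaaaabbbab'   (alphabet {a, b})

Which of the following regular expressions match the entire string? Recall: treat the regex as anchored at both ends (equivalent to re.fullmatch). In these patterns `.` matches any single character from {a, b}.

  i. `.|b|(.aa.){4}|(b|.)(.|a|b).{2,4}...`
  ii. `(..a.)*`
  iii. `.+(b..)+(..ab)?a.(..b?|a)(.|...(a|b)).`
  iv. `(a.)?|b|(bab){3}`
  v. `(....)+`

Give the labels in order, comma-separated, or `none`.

iii

i → no match
ii → no match
iii → match
iv → no match
v → no match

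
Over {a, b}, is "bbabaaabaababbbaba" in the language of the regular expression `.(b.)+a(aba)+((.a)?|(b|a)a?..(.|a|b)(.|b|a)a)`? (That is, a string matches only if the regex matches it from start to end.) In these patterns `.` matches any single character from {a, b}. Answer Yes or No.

Yes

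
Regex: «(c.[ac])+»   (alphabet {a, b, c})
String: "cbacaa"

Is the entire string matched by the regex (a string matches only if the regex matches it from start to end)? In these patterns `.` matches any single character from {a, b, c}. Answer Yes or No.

Yes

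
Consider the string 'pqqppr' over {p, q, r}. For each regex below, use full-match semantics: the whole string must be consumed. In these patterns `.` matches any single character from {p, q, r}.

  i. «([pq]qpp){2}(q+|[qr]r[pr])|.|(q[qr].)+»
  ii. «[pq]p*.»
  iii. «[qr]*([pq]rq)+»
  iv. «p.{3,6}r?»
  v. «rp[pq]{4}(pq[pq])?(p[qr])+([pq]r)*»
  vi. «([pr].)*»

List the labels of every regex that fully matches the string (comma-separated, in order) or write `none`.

i → no match
ii → no match
iii → no match — must end with 'rq'
iv → match
v → no match — must start with 'rp'
vi → no match

iv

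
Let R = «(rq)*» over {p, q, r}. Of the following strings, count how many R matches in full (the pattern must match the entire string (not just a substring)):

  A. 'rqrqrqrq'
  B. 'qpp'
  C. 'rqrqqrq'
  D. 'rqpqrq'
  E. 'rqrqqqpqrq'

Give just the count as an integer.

A → match
B → no match
C → no match
D → no match
E → no match
Total matched: 1

1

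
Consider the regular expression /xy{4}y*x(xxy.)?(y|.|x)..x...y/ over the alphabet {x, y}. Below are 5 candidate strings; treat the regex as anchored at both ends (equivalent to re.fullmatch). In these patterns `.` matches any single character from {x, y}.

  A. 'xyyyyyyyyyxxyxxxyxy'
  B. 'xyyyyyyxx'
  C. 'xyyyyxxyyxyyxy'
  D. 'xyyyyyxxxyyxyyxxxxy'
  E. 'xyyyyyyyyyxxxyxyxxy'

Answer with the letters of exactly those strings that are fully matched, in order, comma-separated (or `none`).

A, C, D, E

A → match
B. 'xyyyyyyxx' → no match — must end with 'y'
C → match
D → match
E → match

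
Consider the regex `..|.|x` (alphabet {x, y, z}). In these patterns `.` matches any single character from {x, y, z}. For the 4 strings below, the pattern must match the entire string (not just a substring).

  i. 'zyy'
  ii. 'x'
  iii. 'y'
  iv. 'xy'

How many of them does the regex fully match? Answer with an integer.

3

i → no match
ii → match
iii → match
iv → match
Total matched: 3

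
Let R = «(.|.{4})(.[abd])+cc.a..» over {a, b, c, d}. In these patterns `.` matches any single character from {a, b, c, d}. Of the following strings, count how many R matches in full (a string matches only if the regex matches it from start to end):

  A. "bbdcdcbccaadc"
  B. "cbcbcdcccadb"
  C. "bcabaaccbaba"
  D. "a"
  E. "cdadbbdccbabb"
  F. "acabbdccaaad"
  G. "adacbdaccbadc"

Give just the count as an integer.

A → match
B → match
C → match
D → no match
E → match
F → match
G → match
Total matched: 6

6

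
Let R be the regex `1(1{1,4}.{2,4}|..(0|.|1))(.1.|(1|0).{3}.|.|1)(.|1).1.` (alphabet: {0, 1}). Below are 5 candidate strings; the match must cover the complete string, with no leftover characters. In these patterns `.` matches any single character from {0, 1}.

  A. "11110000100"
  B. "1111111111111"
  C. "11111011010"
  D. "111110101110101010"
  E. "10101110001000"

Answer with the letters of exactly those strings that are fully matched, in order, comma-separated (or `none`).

A → no match
B → match
C → match
D → match
E → no match

B, C, D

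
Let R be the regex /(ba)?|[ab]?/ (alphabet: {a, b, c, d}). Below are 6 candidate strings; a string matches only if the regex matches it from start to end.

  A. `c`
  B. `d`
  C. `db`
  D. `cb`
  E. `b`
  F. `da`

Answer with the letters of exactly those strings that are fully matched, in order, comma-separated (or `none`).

A → no match
B → no match
C → no match
D → no match
E → match
F → no match

E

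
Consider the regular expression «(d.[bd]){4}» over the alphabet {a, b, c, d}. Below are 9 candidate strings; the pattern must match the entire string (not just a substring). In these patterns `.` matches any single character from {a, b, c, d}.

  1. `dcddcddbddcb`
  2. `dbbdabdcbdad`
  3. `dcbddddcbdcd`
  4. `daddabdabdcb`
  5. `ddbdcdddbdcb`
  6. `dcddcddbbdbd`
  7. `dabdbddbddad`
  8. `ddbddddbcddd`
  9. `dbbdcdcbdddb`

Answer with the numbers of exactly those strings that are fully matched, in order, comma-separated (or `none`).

1, 2, 3, 4, 5, 6, 7

1. `dcddcddbddcb` → match
2. `dbbdabdcbdad` → match
3. `dcbddddcbdcd` → match
4. `daddabdabdcb` → match
5. `ddbdcdddbdcb` → match
6. `dcddcddbbdbd` → match
7. `dabdbddbddad` → match
8. `ddbddddbcddd` → no match
9. `dbbdcdcbdddb` → no match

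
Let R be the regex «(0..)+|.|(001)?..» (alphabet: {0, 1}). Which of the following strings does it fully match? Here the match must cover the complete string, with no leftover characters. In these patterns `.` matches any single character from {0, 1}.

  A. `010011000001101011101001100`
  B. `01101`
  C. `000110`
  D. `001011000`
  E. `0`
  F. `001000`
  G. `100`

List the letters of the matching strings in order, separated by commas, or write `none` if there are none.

A → no match
B → no match
C → no match
D → match
E → match
F → match
G → no match

D, E, F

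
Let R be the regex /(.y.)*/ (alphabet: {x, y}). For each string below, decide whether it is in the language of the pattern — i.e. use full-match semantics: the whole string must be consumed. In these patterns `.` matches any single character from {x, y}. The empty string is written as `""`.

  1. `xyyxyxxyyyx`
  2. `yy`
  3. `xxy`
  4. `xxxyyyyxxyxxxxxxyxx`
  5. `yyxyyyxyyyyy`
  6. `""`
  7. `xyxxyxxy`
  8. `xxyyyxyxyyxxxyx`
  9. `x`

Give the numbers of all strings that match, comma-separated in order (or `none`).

5, 6

1. `xyyxyxxyyyx` → no match
2. `yy` → no match
3. `xxy` → no match
4 → no match
5. `yyxyyyxyyyyy` → match
6. `""` → match
7. `xyxxyxxy` → no match
8 → no match
9. `x` → no match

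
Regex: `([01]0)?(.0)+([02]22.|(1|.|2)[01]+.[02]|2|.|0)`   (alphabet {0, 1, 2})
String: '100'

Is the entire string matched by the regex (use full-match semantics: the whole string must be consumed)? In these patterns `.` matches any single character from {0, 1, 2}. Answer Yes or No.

Yes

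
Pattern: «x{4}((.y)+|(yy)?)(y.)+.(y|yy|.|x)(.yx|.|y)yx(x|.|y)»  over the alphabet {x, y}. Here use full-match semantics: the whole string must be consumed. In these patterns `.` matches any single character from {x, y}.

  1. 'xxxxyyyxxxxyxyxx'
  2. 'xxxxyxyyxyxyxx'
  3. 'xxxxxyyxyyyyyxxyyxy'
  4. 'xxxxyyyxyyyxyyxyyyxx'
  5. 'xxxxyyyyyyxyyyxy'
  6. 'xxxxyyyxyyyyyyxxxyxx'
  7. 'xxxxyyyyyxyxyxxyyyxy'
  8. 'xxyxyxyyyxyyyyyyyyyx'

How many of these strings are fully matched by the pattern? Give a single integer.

1 → match
2 → match
3 → no match
4 → match
5 → match
6 → match
7 → match
8 → no match
Total matched: 6

6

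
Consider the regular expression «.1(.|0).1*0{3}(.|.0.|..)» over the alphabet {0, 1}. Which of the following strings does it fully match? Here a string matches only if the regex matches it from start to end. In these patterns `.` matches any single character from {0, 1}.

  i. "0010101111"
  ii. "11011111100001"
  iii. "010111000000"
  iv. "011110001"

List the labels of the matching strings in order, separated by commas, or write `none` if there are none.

ii, iii, iv

i. "0010101111" → no match
ii → match
iii. "010111000000" → match
iv. "011110001" → match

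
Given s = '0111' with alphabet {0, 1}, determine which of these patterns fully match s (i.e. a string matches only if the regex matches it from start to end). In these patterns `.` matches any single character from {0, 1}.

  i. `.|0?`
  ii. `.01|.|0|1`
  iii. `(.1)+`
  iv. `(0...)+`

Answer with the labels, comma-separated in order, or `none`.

i → no match
ii → no match
iii → match
iv → match

iii, iv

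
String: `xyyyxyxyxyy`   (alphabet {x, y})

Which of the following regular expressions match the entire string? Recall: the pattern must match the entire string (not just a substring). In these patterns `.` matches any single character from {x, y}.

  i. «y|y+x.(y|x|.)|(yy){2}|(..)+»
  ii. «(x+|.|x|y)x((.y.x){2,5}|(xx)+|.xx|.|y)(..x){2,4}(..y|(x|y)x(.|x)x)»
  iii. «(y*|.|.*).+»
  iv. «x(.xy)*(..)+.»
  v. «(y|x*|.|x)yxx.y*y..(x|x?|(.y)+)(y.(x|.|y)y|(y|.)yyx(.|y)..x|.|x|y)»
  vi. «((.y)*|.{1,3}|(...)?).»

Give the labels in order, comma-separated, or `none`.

iii, vi

i → no match
ii → no match
iii → match
iv → no match
v → no match
vi → match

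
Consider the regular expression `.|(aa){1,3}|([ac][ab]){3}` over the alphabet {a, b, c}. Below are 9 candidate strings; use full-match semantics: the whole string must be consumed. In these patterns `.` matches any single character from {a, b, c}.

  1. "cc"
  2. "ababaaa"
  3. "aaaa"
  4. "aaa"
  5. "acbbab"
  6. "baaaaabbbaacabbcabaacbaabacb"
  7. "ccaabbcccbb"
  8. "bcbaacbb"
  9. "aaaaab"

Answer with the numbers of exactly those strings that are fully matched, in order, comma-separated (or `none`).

1. "cc" → no match
2. "ababaaa" → no match
3. "aaaa" → match
4. "aaa" → no match
5. "acbbab" → no match
6 → no match
7. "ccaabbcccbb" → no match
8. "bcbaacbb" → no match
9. "aaaaab" → match

3, 9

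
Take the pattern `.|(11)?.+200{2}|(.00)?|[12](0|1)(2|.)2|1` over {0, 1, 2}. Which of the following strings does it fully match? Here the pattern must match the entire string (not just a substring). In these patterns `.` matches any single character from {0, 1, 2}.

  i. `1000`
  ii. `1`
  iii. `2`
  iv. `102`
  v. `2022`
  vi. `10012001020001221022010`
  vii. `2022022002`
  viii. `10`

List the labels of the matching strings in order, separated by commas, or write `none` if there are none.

ii, iii, v

i → no match
ii → match
iii → match
iv → no match
v → match
vi → no match
vii → no match
viii → no match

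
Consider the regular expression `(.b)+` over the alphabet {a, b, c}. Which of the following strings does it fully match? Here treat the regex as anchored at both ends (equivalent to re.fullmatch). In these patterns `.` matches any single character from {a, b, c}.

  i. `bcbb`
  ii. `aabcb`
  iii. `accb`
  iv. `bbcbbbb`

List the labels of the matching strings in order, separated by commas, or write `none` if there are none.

none

i → no match
ii → no match
iii → no match
iv → no match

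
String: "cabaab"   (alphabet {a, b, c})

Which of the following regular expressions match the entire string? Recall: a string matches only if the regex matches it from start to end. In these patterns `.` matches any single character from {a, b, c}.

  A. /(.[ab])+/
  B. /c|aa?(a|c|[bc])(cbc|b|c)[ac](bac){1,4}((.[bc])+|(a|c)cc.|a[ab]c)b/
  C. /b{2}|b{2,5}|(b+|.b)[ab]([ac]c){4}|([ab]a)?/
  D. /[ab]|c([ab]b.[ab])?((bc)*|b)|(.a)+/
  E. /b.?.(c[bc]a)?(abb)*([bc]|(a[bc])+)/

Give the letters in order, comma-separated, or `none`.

A, D

A → match
B → no match
C → no match
D → match
E → no match — must start with "b"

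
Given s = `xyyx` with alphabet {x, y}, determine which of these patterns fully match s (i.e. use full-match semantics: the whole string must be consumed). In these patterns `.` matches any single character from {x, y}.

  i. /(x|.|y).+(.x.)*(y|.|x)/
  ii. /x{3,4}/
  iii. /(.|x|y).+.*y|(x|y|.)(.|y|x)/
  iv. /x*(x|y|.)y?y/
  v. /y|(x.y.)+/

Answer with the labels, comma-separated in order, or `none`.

i, v

i → match
ii → no match
iii → no match
iv → no match — must end with `y`
v → match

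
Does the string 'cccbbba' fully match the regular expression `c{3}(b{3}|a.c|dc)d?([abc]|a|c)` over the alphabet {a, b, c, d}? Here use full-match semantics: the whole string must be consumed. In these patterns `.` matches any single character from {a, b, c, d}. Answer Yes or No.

Yes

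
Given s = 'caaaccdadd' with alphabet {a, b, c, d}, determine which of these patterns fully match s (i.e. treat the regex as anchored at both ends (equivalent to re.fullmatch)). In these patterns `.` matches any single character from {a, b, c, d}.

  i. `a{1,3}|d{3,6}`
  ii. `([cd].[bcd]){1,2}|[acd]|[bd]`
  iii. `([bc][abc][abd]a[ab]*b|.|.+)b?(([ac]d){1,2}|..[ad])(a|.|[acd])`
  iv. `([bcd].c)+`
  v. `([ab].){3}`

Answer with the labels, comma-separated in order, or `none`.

i → no match
ii → no match
iii → match
iv → no match — must end with 'c'
v → no match

iii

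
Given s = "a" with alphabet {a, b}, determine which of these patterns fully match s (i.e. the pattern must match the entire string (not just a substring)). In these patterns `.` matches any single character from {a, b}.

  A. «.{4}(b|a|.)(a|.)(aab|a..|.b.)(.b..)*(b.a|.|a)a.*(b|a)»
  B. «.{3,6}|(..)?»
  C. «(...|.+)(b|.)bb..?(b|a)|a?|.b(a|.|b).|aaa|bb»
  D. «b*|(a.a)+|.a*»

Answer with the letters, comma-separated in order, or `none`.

A → no match
B → no match
C → match
D → match

C, D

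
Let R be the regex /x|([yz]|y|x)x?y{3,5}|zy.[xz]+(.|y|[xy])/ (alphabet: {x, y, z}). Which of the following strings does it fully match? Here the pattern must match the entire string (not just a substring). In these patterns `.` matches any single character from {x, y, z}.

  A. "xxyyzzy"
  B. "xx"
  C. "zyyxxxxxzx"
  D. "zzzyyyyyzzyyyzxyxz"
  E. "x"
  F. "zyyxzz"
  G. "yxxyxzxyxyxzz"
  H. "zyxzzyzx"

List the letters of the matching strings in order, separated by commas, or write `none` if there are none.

A. "xxyyzzy" → no match
B. "xx" → no match
C. "zyyxxxxxzx" → match
D → no match
E. "x" → match
F. "zyyxzz" → match
G → no match
H. "zyxzzyzx" → no match

C, E, F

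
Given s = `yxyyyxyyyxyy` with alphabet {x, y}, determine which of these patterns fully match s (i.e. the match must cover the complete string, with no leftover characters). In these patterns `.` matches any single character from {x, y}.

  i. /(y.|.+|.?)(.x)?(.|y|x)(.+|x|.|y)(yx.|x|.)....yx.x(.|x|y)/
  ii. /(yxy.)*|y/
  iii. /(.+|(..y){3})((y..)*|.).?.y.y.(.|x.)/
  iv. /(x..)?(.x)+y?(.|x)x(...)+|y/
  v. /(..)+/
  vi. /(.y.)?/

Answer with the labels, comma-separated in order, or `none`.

i → no match
ii → match
iii → no match
iv → no match
v → match
vi → no match

ii, v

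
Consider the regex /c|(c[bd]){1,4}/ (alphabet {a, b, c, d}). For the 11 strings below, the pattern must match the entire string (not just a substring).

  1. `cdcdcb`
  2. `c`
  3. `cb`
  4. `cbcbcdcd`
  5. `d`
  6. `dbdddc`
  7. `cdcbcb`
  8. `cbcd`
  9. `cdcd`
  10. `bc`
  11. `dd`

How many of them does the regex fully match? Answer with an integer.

7

1. `cdcdcb` → match
2. `c` → match
3. `cb` → match
4. `cbcbcdcd` → match
5. `d` → no match — must start with `c`
6. `dbdddc` → no match — must start with `c`
7. `cdcbcb` → match
8. `cbcd` → match
9. `cdcd` → match
10. `bc` → no match — must start with `c`
11. `dd` → no match — must start with `c`
Total matched: 7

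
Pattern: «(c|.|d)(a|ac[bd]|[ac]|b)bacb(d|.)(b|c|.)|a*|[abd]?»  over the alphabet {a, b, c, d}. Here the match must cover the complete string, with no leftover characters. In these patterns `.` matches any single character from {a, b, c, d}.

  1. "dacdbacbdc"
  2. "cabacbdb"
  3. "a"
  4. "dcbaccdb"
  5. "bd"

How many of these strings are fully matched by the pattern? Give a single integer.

3

1. "dacdbacbdc" → match
2. "cabacbdb" → match
3. "a" → match
4. "dcbaccdb" → no match
5. "bd" → no match
Total matched: 3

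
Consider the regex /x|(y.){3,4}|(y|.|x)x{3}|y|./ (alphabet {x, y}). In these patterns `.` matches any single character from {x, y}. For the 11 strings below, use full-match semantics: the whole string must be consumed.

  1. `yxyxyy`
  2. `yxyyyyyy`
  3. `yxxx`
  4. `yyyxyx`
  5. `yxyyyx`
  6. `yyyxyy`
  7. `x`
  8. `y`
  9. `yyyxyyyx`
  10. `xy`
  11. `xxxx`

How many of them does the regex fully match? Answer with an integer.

1. `yxyxyy` → match
2. `yxyyyyyy` → match
3. `yxxx` → match
4. `yyyxyx` → match
5. `yxyyyx` → match
6. `yyyxyy` → match
7. `x` → match
8. `y` → match
9. `yyyxyyyx` → match
10. `xy` → no match
11. `xxxx` → match
Total matched: 10

10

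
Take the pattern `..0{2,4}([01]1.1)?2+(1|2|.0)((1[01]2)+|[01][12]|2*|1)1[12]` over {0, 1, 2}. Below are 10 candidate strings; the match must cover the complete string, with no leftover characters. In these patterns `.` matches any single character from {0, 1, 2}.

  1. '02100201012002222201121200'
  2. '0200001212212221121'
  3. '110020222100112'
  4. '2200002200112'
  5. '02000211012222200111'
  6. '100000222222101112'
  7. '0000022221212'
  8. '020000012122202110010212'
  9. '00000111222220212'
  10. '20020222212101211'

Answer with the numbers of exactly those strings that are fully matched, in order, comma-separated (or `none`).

1 → no match
2 → no match
3 → no match
4 → match
5 → no match
6 → match
7 → match
8 → no match
9 → match
10 → no match

4, 6, 7, 9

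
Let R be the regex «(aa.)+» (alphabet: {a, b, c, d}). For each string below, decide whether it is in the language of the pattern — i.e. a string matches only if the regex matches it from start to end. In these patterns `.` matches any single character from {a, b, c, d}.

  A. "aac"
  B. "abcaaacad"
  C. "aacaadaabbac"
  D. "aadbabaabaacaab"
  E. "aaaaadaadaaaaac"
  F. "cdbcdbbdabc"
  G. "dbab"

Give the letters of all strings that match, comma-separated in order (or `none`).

A, E

A → match
B → no match — must start with "aa"
C → no match
D → no match
E → match
F → no match — must start with "aa"
G → no match — must start with "aa"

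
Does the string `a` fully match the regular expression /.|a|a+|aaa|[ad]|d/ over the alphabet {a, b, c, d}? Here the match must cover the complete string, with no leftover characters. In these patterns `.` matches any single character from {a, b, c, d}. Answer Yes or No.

Yes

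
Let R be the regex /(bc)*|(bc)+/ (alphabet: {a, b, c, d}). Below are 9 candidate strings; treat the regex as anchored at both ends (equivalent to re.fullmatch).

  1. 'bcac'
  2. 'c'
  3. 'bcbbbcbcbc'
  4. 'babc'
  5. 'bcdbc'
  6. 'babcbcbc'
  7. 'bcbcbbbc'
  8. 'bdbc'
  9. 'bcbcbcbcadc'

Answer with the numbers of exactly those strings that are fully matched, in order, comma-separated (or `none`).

1 → no match
2 → no match
3 → no match
4 → no match
5 → no match
6 → no match
7 → no match
8 → no match
9 → no match

none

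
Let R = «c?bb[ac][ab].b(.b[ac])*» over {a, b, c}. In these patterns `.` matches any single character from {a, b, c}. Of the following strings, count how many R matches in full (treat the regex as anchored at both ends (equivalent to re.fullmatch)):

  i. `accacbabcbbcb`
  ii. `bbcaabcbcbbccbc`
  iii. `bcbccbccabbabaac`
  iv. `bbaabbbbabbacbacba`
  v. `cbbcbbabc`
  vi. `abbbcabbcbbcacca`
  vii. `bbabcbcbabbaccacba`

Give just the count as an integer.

i → no match
ii → match
iii → no match
iv → match
v → no match
vi → no match
vii → no match
Total matched: 2

2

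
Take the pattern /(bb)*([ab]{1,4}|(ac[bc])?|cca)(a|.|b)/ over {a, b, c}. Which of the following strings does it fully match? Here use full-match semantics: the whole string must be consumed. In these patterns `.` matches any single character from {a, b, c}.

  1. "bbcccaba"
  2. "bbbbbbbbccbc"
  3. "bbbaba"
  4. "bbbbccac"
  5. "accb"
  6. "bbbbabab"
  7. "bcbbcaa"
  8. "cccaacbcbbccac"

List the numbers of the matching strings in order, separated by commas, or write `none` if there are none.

3, 4, 5, 6

1. "bbcccaba" → no match
2. "bbbbbbbbccbc" → no match
3. "bbbaba" → match
4. "bbbbccac" → match
5. "accb" → match
6. "bbbbabab" → match
7. "bcbbcaa" → no match
8 → no match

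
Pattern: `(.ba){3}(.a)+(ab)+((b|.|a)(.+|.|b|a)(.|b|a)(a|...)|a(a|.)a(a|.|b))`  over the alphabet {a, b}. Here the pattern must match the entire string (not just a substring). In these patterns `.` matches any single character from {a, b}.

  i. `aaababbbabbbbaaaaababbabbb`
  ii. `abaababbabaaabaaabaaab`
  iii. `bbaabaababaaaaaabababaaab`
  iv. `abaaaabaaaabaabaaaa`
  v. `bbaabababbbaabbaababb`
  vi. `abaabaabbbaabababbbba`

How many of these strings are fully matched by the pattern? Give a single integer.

1

i → no match
ii → no match
iii → match
iv → no match
v → no match
vi → no match
Total matched: 1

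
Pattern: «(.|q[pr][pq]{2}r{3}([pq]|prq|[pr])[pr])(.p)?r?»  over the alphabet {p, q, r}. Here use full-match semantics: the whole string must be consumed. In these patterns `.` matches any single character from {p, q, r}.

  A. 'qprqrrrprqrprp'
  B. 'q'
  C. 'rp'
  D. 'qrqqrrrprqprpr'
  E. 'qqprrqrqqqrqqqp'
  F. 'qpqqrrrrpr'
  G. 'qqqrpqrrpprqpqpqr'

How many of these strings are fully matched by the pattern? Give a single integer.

3

A → no match
B. 'q' → match
C. 'rp' → no match
D → match
E → no match
F. 'qpqqrrrrpr' → match
G → no match
Total matched: 3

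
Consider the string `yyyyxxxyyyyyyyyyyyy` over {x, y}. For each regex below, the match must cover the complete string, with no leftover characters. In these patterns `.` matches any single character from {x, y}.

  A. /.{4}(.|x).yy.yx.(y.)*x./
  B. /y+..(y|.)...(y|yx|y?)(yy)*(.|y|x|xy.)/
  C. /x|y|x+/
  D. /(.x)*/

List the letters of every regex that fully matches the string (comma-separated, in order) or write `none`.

B

A → no match
B → match
C → no match
D → no match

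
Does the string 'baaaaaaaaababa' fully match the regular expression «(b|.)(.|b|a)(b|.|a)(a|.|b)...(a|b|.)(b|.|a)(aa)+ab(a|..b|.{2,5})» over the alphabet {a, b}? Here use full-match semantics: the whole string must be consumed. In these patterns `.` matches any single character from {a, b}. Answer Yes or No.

No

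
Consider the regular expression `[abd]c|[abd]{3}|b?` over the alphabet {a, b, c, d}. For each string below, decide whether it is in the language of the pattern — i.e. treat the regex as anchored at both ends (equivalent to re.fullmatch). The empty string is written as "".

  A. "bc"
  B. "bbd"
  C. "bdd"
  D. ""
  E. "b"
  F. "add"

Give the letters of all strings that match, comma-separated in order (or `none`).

A → match
B → match
C → match
D → match
E → match
F → match

A, B, C, D, E, F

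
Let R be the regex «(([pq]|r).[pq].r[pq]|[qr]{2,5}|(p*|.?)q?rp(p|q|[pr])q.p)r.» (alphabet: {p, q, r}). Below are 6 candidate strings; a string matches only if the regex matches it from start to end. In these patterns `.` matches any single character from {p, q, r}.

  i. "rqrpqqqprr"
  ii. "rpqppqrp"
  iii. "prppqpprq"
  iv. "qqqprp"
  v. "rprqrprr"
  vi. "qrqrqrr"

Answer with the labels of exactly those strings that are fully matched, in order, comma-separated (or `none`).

i, iii, v, vi

i → match
ii → no match
iii → match
iv → no match
v → match
vi → match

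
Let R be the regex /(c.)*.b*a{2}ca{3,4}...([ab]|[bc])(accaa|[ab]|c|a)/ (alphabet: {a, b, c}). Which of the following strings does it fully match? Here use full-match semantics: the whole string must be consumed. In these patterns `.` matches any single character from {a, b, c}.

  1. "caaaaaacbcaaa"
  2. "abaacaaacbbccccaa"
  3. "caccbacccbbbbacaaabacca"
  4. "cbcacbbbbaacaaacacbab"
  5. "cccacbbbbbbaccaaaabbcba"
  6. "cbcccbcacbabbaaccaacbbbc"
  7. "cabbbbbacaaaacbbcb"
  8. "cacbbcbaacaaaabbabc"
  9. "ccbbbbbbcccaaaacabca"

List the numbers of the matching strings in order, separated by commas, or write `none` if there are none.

1 → no match
2 → no match
3 → no match
4 → no match
5 → no match
6 → no match
7 → no match
8 → no match
9 → no match

none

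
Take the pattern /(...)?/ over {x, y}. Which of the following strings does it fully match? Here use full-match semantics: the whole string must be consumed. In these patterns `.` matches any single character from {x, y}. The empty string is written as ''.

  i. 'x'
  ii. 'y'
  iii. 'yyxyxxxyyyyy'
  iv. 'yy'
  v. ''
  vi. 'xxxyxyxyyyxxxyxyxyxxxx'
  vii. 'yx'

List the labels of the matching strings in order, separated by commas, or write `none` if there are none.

v

i → no match
ii → no match
iii → no match
iv → no match
v → match
vi → no match
vii → no match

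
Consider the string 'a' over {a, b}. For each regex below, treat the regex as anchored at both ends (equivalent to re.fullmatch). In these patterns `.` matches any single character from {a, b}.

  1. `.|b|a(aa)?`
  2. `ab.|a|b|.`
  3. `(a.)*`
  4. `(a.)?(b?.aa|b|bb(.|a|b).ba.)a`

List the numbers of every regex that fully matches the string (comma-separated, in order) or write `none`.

1 → match
2 → match
3 → no match
4 → no match

1, 2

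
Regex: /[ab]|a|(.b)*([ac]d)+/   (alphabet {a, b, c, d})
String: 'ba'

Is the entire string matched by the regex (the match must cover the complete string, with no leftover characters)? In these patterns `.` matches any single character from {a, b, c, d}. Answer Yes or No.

No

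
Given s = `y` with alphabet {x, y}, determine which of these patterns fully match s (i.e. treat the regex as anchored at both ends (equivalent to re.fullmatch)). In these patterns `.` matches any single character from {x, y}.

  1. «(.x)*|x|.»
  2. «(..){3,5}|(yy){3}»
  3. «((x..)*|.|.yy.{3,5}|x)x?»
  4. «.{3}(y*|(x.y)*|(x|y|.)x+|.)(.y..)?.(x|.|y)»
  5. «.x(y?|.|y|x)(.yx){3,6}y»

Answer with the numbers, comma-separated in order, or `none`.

1 → match
2 → no match
3 → match
4 → no match
5 → no match — must end with `yxy`

1, 3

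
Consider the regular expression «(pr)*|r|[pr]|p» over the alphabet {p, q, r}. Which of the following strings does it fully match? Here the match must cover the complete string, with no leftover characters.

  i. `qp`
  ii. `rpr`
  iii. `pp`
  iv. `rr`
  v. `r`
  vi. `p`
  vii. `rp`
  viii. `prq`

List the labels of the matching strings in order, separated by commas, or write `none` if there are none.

i. `qp` → no match
ii. `rpr` → no match
iii. `pp` → no match
iv. `rr` → no match
v. `r` → match
vi. `p` → match
vii. `rp` → no match
viii. `prq` → no match

v, vi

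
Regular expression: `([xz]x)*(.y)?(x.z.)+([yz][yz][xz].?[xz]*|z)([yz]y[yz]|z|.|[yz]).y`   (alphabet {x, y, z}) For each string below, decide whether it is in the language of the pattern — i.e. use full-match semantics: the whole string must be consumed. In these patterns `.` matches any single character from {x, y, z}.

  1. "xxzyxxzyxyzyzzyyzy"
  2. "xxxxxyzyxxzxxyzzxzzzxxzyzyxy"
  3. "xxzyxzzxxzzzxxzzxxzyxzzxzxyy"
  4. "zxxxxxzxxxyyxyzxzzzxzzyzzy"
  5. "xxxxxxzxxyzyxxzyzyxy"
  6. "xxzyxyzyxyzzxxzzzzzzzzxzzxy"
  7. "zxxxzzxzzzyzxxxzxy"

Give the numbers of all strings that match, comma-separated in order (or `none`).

1, 2, 3, 4, 5, 6, 7

1 → match
2 → match
3 → match
4 → match
5 → match
6 → match
7 → match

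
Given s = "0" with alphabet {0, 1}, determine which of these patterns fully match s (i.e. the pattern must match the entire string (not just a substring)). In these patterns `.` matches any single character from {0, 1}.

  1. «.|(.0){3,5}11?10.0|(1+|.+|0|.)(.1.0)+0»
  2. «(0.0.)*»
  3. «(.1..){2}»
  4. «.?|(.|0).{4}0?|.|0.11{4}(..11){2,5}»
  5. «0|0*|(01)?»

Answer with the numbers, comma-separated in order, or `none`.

1 → match
2 → no match
3 → no match
4 → match
5 → match

1, 4, 5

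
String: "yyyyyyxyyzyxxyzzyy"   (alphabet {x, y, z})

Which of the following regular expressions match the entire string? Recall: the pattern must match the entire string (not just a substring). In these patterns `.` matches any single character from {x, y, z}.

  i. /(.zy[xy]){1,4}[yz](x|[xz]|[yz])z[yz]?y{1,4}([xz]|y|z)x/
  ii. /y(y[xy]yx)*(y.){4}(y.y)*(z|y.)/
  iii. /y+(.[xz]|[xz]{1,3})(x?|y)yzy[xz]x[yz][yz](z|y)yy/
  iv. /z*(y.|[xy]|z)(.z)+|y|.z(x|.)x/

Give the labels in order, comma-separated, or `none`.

i → no match — must end with "x"
ii → no match
iii → match
iv → no match

iii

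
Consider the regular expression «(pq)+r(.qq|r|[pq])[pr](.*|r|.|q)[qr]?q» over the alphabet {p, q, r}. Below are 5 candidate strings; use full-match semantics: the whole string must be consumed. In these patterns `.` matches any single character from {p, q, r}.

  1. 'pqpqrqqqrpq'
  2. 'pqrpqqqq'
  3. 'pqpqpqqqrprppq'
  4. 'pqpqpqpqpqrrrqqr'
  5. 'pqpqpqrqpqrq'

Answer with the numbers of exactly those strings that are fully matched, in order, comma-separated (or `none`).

1. 'pqpqrqqqrpq' → match
2. 'pqrpqqqq' → no match
3 → no match
4 → no match — must end with 'q'
5. 'pqpqpqrqpqrq' → match

1, 5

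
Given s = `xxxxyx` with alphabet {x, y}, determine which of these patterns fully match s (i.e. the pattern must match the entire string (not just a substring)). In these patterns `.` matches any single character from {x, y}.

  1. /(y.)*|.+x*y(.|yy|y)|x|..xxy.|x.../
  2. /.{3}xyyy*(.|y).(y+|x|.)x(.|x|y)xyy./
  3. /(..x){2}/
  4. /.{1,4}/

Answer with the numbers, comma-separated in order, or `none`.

1 → match
2 → no match
3 → match
4 → no match

1, 3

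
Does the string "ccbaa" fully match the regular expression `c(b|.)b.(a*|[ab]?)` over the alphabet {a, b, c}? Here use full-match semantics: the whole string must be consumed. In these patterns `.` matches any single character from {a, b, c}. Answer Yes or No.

Yes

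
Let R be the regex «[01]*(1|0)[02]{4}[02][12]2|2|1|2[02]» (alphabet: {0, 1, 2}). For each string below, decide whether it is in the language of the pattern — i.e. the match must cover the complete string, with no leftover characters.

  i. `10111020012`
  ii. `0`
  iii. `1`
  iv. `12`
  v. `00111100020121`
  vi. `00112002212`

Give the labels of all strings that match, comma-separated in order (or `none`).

iii, vi

i → no match
ii → no match
iii → match
iv → no match
v → no match
vi → match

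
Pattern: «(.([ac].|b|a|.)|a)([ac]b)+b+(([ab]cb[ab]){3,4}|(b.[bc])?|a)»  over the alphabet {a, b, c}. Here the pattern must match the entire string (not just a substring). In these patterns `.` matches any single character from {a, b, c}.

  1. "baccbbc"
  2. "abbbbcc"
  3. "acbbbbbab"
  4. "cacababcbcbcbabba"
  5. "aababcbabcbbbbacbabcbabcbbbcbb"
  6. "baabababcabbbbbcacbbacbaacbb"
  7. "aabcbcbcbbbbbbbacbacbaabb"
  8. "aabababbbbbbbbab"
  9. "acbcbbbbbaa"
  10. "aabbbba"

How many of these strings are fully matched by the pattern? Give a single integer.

5

1 → no match
2 → no match
3 → match
4 → match
5 → match
6 → no match
7 → no match
8 → match
9 → no match
10 → match
Total matched: 5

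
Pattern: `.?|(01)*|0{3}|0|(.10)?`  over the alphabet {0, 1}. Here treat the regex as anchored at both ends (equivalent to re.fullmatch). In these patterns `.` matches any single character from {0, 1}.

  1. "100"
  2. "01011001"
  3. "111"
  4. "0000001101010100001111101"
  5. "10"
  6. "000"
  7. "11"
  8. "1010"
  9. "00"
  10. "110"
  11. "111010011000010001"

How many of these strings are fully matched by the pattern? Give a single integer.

2

1 → no match
2 → no match
3 → no match
4 → no match
5 → no match
6 → match
7 → no match
8 → no match
9 → no match
10 → match
11 → no match
Total matched: 2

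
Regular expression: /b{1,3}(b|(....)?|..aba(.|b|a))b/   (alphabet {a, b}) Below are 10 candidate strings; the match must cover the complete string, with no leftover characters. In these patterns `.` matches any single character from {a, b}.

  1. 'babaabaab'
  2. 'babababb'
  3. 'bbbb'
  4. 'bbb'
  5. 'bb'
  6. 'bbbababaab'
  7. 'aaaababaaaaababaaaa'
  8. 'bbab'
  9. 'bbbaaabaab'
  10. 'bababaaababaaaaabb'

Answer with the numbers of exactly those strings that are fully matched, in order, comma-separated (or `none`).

2, 3, 4, 5, 6, 9

1. 'babaabaab' → no match
2. 'babababb' → match
3. 'bbbb' → match
4. 'bbb' → match
5. 'bb' → match
6. 'bbbababaab' → match
7 → no match — must start with 'b'
8. 'bbab' → no match
9. 'bbbaaabaab' → match
10 → no match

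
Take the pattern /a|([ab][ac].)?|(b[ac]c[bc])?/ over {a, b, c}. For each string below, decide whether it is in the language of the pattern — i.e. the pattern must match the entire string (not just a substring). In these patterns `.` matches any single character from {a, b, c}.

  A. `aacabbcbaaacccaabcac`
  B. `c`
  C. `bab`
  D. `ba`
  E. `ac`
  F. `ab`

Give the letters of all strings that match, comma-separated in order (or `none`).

A → no match
B → no match
C → match
D → no match
E → no match
F → no match

C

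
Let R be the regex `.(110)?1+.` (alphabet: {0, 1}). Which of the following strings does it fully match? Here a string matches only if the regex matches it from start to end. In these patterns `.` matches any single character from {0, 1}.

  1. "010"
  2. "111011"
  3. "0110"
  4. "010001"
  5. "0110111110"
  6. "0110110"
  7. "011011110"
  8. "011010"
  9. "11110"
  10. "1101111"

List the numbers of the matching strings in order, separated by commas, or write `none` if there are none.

1, 2, 3, 5, 6, 7, 8, 9

1 → match
2 → match
3 → match
4 → no match
5 → match
6 → match
7 → match
8 → match
9 → match
10 → no match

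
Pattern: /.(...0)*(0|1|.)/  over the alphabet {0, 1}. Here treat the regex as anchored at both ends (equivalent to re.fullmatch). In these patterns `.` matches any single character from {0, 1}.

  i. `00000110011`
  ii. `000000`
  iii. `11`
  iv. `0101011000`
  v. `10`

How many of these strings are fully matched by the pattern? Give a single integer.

4

i → no match
ii → match
iii → match
iv → match
v → match
Total matched: 4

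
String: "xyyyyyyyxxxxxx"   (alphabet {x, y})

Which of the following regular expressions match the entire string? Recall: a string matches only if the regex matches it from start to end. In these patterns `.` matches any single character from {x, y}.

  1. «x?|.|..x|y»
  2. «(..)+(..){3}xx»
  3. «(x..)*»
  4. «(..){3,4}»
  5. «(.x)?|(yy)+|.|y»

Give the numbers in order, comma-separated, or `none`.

1 → no match
2 → match
3 → no match
4 → no match
5 → no match

2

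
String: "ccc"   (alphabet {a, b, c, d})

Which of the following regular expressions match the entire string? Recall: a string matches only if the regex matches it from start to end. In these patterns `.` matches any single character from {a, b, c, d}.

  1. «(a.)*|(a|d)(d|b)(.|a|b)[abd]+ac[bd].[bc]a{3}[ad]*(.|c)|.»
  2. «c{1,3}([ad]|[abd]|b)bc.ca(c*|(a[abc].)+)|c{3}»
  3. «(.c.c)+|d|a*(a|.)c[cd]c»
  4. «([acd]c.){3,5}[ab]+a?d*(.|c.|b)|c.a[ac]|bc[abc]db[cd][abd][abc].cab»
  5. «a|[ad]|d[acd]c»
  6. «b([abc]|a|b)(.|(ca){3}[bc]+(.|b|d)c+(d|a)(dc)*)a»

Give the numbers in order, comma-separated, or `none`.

1 → no match
2 → match
3 → no match
4 → no match
5 → no match
6 → no match — must start with "b"

2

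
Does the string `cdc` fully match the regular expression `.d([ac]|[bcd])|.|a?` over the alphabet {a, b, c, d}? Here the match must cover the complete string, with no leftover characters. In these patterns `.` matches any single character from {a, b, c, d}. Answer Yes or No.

Yes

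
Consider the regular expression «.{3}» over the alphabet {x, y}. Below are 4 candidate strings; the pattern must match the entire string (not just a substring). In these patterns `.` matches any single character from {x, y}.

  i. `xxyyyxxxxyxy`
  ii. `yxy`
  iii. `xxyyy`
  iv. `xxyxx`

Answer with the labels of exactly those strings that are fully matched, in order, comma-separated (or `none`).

ii

i → no match
ii → match
iii → no match
iv → no match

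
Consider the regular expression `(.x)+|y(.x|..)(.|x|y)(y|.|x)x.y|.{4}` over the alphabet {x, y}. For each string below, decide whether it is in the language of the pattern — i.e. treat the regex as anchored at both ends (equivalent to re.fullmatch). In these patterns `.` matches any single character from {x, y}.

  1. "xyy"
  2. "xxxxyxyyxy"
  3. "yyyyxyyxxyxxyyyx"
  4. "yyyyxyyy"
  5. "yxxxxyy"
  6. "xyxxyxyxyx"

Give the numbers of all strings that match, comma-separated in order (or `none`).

1 → no match
2 → no match
3 → no match
4 → no match
5 → no match
6 → no match

none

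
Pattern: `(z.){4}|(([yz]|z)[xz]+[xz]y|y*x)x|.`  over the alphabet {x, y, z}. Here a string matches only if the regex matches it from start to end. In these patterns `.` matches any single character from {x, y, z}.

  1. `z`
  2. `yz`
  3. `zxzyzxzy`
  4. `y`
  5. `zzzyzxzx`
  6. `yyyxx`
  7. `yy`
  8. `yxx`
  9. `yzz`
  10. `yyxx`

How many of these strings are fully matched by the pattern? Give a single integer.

7

1 → match
2 → no match
3 → match
4 → match
5 → match
6 → match
7 → no match
8 → match
9 → no match
10 → match
Total matched: 7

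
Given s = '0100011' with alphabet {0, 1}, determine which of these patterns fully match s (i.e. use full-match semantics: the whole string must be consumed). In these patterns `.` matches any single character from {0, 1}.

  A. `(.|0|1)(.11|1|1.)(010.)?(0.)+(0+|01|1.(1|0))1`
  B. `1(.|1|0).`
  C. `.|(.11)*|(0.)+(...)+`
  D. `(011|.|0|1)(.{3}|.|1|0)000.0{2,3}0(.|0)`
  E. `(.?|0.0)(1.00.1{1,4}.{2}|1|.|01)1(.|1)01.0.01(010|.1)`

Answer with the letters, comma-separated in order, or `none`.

A, C

A → match
B → no match — must start with '1'
C → match
D → no match
E → no match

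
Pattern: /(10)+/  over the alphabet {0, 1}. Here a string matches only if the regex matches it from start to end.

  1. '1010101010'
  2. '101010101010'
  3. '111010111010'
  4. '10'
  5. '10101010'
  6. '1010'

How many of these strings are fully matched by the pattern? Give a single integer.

1 → match
2 → match
3 → no match — must start with '10'
4 → match
5 → match
6 → match
Total matched: 5

5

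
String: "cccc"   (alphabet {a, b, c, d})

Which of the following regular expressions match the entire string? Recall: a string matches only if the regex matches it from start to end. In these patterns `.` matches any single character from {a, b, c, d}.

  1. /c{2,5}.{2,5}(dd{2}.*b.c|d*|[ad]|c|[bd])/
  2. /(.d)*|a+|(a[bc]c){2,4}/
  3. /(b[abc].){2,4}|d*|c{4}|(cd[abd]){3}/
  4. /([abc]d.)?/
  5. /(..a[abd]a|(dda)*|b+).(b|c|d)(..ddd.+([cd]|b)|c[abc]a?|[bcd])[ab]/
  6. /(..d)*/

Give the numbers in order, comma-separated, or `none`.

1 → match
2 → no match
3 → match
4 → no match
5 → no match
6 → no match

1, 3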